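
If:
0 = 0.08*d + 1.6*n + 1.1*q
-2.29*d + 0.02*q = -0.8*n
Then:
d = -0.227467811158798*q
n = -0.67612660944206*q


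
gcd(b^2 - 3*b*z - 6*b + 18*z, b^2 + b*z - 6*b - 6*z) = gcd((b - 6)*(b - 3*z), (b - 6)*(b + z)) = b - 6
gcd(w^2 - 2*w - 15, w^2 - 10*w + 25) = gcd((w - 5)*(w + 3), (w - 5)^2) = w - 5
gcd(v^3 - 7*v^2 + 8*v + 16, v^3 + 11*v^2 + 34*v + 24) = v + 1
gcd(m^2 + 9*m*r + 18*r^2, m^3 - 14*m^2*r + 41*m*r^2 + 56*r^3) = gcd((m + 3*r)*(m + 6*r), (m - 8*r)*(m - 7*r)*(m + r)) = 1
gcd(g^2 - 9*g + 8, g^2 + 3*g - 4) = g - 1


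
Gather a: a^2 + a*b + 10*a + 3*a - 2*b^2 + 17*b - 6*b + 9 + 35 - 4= a^2 + a*(b + 13) - 2*b^2 + 11*b + 40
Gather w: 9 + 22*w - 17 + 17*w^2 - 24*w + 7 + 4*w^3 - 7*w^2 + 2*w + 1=4*w^3 + 10*w^2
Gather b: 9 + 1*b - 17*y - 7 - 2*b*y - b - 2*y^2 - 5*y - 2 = -2*b*y - 2*y^2 - 22*y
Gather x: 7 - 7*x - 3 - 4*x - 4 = -11*x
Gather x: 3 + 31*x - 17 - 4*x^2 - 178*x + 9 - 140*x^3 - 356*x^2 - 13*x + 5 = -140*x^3 - 360*x^2 - 160*x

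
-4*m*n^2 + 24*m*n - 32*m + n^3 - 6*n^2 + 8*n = (-4*m + n)*(n - 4)*(n - 2)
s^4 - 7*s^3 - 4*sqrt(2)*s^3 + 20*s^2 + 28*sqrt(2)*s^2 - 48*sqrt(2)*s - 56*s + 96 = (s - 4)*(s - 3)*(s - 2*sqrt(2))^2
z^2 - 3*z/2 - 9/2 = (z - 3)*(z + 3/2)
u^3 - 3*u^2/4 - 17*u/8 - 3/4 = (u - 2)*(u + 1/2)*(u + 3/4)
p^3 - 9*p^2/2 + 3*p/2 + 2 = (p - 4)*(p - 1)*(p + 1/2)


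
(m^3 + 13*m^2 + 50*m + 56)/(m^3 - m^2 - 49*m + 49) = (m^2 + 6*m + 8)/(m^2 - 8*m + 7)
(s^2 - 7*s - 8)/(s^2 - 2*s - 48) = (s + 1)/(s + 6)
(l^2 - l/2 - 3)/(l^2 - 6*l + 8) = (l + 3/2)/(l - 4)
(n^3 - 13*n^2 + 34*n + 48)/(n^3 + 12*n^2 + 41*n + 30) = (n^2 - 14*n + 48)/(n^2 + 11*n + 30)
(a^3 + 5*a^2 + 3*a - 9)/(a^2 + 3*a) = a + 2 - 3/a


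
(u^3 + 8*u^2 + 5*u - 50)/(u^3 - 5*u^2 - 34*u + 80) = (u + 5)/(u - 8)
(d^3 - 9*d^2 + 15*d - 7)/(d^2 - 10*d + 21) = (d^2 - 2*d + 1)/(d - 3)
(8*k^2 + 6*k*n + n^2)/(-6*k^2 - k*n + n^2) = (-4*k - n)/(3*k - n)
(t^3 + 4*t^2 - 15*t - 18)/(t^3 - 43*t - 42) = (t - 3)/(t - 7)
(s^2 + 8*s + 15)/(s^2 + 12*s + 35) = (s + 3)/(s + 7)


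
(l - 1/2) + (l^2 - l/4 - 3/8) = l^2 + 3*l/4 - 7/8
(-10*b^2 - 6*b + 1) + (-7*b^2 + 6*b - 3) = -17*b^2 - 2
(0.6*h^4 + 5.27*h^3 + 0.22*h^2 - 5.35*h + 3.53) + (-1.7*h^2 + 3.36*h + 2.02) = 0.6*h^4 + 5.27*h^3 - 1.48*h^2 - 1.99*h + 5.55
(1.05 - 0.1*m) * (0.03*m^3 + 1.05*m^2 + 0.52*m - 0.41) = -0.003*m^4 - 0.0735*m^3 + 1.0505*m^2 + 0.587*m - 0.4305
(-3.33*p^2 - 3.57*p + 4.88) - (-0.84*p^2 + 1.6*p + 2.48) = -2.49*p^2 - 5.17*p + 2.4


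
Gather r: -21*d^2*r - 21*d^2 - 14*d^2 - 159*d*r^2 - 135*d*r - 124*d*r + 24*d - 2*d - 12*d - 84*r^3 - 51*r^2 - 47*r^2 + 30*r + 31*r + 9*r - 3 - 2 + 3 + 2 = -35*d^2 + 10*d - 84*r^3 + r^2*(-159*d - 98) + r*(-21*d^2 - 259*d + 70)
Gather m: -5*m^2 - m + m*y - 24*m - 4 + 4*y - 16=-5*m^2 + m*(y - 25) + 4*y - 20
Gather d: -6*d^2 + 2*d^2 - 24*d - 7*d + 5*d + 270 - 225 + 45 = -4*d^2 - 26*d + 90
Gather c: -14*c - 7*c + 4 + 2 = 6 - 21*c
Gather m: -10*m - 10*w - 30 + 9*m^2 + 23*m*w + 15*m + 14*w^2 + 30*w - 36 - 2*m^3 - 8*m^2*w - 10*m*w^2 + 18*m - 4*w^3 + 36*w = -2*m^3 + m^2*(9 - 8*w) + m*(-10*w^2 + 23*w + 23) - 4*w^3 + 14*w^2 + 56*w - 66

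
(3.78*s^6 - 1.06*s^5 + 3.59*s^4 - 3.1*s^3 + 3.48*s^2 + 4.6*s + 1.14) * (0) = 0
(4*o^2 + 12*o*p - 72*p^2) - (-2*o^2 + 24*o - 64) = 6*o^2 + 12*o*p - 24*o - 72*p^2 + 64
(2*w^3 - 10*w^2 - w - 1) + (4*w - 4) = 2*w^3 - 10*w^2 + 3*w - 5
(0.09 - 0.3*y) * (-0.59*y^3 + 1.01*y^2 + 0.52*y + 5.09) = 0.177*y^4 - 0.3561*y^3 - 0.0651*y^2 - 1.4802*y + 0.4581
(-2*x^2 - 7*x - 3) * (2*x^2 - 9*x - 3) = -4*x^4 + 4*x^3 + 63*x^2 + 48*x + 9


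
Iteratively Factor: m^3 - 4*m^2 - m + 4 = (m - 1)*(m^2 - 3*m - 4) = (m - 1)*(m + 1)*(m - 4)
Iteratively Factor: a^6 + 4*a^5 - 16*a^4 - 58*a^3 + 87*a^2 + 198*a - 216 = (a + 3)*(a^5 + a^4 - 19*a^3 - a^2 + 90*a - 72) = (a + 3)*(a + 4)*(a^4 - 3*a^3 - 7*a^2 + 27*a - 18) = (a - 1)*(a + 3)*(a + 4)*(a^3 - 2*a^2 - 9*a + 18) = (a - 1)*(a + 3)^2*(a + 4)*(a^2 - 5*a + 6) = (a - 2)*(a - 1)*(a + 3)^2*(a + 4)*(a - 3)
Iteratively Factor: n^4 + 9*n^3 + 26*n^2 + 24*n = (n + 4)*(n^3 + 5*n^2 + 6*n) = (n + 2)*(n + 4)*(n^2 + 3*n) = (n + 2)*(n + 3)*(n + 4)*(n)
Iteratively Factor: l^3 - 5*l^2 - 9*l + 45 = (l - 3)*(l^2 - 2*l - 15) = (l - 3)*(l + 3)*(l - 5)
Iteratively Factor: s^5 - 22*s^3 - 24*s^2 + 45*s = (s + 3)*(s^4 - 3*s^3 - 13*s^2 + 15*s) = (s + 3)^2*(s^3 - 6*s^2 + 5*s) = s*(s + 3)^2*(s^2 - 6*s + 5) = s*(s - 5)*(s + 3)^2*(s - 1)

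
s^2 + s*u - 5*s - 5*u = (s - 5)*(s + u)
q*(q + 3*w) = q^2 + 3*q*w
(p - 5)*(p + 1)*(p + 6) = p^3 + 2*p^2 - 29*p - 30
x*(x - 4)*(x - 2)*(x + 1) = x^4 - 5*x^3 + 2*x^2 + 8*x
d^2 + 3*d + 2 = (d + 1)*(d + 2)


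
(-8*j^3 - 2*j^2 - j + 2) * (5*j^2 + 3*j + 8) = -40*j^5 - 34*j^4 - 75*j^3 - 9*j^2 - 2*j + 16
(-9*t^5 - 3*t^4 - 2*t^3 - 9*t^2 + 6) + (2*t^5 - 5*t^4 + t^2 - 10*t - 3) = -7*t^5 - 8*t^4 - 2*t^3 - 8*t^2 - 10*t + 3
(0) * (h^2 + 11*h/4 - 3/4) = 0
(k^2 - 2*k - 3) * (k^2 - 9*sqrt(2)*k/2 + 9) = k^4 - 9*sqrt(2)*k^3/2 - 2*k^3 + 6*k^2 + 9*sqrt(2)*k^2 - 18*k + 27*sqrt(2)*k/2 - 27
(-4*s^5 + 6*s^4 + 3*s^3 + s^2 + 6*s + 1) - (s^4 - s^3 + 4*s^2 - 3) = -4*s^5 + 5*s^4 + 4*s^3 - 3*s^2 + 6*s + 4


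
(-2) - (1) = -3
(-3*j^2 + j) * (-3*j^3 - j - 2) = 9*j^5 - 3*j^4 + 3*j^3 + 5*j^2 - 2*j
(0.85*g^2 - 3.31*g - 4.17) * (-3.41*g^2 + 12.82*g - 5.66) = -2.8985*g^4 + 22.1841*g^3 - 33.0255*g^2 - 34.7248*g + 23.6022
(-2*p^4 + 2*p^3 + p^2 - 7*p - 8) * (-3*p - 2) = 6*p^5 - 2*p^4 - 7*p^3 + 19*p^2 + 38*p + 16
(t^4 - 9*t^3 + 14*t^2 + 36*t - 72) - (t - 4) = t^4 - 9*t^3 + 14*t^2 + 35*t - 68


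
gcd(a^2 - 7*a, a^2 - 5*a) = a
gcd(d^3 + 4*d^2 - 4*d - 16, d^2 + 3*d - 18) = 1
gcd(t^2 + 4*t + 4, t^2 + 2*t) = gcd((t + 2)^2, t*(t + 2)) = t + 2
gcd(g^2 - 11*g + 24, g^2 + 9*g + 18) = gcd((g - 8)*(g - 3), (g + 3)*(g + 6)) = 1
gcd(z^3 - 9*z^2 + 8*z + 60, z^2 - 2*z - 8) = z + 2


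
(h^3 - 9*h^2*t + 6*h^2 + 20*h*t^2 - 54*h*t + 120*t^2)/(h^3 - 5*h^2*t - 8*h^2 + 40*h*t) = (h^2 - 4*h*t + 6*h - 24*t)/(h*(h - 8))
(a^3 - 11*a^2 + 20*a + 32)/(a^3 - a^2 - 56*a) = (a^2 - 3*a - 4)/(a*(a + 7))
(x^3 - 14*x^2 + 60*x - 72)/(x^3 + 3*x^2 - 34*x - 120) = (x^2 - 8*x + 12)/(x^2 + 9*x + 20)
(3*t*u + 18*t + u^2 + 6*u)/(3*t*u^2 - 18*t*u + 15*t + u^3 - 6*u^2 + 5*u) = (u + 6)/(u^2 - 6*u + 5)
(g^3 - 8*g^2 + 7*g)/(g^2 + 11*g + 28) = g*(g^2 - 8*g + 7)/(g^2 + 11*g + 28)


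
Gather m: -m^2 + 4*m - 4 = -m^2 + 4*m - 4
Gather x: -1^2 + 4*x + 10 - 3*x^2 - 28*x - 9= -3*x^2 - 24*x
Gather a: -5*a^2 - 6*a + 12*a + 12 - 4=-5*a^2 + 6*a + 8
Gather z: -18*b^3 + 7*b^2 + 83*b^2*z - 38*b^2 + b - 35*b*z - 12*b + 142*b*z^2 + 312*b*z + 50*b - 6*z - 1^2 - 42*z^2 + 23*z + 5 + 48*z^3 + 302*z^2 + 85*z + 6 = -18*b^3 - 31*b^2 + 39*b + 48*z^3 + z^2*(142*b + 260) + z*(83*b^2 + 277*b + 102) + 10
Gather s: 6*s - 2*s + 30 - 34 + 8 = 4*s + 4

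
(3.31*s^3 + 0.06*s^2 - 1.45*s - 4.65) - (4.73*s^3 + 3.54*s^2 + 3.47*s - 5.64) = -1.42*s^3 - 3.48*s^2 - 4.92*s + 0.989999999999999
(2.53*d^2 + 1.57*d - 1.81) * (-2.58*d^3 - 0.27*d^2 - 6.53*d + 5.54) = -6.5274*d^5 - 4.7337*d^4 - 12.275*d^3 + 4.2528*d^2 + 20.5171*d - 10.0274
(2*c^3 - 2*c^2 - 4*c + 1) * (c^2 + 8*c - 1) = 2*c^5 + 14*c^4 - 22*c^3 - 29*c^2 + 12*c - 1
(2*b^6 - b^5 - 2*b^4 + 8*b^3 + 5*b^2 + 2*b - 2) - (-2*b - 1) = 2*b^6 - b^5 - 2*b^4 + 8*b^3 + 5*b^2 + 4*b - 1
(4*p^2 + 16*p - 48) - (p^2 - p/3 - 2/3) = 3*p^2 + 49*p/3 - 142/3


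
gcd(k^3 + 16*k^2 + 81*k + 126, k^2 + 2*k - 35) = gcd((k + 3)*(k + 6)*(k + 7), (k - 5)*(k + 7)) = k + 7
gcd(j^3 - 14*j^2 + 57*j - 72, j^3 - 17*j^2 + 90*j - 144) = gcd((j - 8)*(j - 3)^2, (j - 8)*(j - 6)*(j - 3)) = j^2 - 11*j + 24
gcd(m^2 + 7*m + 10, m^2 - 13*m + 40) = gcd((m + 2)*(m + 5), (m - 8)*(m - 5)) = 1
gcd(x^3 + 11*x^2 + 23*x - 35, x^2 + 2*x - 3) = x - 1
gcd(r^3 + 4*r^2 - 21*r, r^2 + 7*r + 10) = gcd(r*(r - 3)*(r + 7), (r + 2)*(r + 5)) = 1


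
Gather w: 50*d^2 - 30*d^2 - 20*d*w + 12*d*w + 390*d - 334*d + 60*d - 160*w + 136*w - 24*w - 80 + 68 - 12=20*d^2 + 116*d + w*(-8*d - 48) - 24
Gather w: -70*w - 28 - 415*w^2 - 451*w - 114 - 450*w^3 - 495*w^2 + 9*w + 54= -450*w^3 - 910*w^2 - 512*w - 88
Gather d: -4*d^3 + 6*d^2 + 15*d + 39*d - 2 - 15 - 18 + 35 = -4*d^3 + 6*d^2 + 54*d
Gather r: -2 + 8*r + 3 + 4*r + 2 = 12*r + 3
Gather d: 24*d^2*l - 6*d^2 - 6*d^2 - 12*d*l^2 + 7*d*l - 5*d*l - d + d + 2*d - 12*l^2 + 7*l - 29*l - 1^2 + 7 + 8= d^2*(24*l - 12) + d*(-12*l^2 + 2*l + 2) - 12*l^2 - 22*l + 14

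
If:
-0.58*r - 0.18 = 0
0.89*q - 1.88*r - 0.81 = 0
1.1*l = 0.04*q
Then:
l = 0.01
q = 0.25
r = -0.31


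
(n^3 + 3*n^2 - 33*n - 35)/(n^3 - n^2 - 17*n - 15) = (n + 7)/(n + 3)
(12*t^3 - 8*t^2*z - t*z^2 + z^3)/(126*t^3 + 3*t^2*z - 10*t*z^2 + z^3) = (4*t^2 - 4*t*z + z^2)/(42*t^2 - 13*t*z + z^2)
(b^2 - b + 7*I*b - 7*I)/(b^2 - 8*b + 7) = (b + 7*I)/(b - 7)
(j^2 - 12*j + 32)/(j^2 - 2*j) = (j^2 - 12*j + 32)/(j*(j - 2))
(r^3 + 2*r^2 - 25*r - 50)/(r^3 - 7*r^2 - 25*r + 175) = (r + 2)/(r - 7)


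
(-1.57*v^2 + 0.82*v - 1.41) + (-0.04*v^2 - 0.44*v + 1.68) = -1.61*v^2 + 0.38*v + 0.27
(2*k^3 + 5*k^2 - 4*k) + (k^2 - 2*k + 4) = 2*k^3 + 6*k^2 - 6*k + 4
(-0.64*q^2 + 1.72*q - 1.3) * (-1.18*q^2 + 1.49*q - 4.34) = 0.7552*q^4 - 2.9832*q^3 + 6.8744*q^2 - 9.4018*q + 5.642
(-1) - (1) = -2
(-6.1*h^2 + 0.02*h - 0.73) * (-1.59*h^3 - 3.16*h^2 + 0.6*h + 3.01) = 9.699*h^5 + 19.2442*h^4 - 2.5625*h^3 - 16.0422*h^2 - 0.3778*h - 2.1973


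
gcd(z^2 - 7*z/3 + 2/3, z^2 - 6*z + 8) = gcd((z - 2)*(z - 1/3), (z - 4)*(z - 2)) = z - 2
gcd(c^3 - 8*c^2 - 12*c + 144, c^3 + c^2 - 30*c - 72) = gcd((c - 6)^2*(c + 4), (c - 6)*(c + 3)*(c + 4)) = c^2 - 2*c - 24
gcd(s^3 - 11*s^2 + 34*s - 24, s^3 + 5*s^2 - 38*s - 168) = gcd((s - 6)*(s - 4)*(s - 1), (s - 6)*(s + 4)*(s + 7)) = s - 6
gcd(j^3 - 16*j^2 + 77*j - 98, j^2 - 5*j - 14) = j - 7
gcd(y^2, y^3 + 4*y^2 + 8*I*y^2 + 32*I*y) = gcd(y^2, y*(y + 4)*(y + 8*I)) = y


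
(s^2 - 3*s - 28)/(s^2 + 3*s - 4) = (s - 7)/(s - 1)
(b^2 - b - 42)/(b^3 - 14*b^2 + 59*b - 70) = (b + 6)/(b^2 - 7*b + 10)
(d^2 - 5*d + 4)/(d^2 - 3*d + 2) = (d - 4)/(d - 2)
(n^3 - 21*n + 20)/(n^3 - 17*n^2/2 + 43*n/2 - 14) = 2*(n + 5)/(2*n - 7)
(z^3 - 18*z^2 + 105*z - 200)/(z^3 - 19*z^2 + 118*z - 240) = (z - 5)/(z - 6)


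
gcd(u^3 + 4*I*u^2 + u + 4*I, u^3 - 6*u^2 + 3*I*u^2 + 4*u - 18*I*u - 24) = u^2 + 3*I*u + 4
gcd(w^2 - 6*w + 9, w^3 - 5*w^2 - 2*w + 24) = w - 3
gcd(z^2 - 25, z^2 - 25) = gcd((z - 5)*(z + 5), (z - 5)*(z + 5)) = z^2 - 25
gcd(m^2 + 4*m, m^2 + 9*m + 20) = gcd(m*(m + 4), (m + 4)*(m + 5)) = m + 4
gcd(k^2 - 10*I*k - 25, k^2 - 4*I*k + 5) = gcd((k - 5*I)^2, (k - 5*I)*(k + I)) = k - 5*I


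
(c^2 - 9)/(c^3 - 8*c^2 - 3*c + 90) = (c - 3)/(c^2 - 11*c + 30)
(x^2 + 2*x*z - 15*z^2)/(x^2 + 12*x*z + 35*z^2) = (x - 3*z)/(x + 7*z)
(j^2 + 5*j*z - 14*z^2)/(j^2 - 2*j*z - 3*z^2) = (-j^2 - 5*j*z + 14*z^2)/(-j^2 + 2*j*z + 3*z^2)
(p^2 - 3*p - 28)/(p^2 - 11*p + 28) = (p + 4)/(p - 4)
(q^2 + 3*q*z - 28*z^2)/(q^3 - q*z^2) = (q^2 + 3*q*z - 28*z^2)/(q*(q^2 - z^2))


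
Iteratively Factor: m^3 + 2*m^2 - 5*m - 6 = (m + 1)*(m^2 + m - 6) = (m - 2)*(m + 1)*(m + 3)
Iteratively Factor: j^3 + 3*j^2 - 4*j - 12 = (j - 2)*(j^2 + 5*j + 6) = (j - 2)*(j + 3)*(j + 2)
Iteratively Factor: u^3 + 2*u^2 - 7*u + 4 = (u - 1)*(u^2 + 3*u - 4) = (u - 1)*(u + 4)*(u - 1)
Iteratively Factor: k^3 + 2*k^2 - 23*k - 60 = (k - 5)*(k^2 + 7*k + 12) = (k - 5)*(k + 3)*(k + 4)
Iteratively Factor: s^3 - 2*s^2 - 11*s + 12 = (s + 3)*(s^2 - 5*s + 4) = (s - 4)*(s + 3)*(s - 1)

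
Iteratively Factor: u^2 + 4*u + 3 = (u + 3)*(u + 1)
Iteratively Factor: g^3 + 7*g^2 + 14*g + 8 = (g + 2)*(g^2 + 5*g + 4) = (g + 2)*(g + 4)*(g + 1)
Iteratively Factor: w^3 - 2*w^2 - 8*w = (w + 2)*(w^2 - 4*w) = w*(w + 2)*(w - 4)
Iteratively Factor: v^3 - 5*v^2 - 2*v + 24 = (v - 4)*(v^2 - v - 6) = (v - 4)*(v + 2)*(v - 3)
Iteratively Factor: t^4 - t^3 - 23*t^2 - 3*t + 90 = (t - 2)*(t^3 + t^2 - 21*t - 45) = (t - 2)*(t + 3)*(t^2 - 2*t - 15) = (t - 5)*(t - 2)*(t + 3)*(t + 3)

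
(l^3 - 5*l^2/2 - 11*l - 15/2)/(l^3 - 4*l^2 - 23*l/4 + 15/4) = 2*(l + 1)/(2*l - 1)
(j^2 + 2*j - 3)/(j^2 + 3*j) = (j - 1)/j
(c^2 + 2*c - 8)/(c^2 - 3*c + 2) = (c + 4)/(c - 1)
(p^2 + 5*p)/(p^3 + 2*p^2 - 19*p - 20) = p/(p^2 - 3*p - 4)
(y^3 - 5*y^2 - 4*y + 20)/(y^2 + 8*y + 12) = (y^2 - 7*y + 10)/(y + 6)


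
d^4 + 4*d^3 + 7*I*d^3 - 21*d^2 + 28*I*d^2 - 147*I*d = d*(d - 3)*(d + 7)*(d + 7*I)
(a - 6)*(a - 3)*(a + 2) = a^3 - 7*a^2 + 36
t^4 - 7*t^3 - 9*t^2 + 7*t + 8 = (t - 8)*(t - 1)*(t + 1)^2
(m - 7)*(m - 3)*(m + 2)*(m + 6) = m^4 - 2*m^3 - 47*m^2 + 48*m + 252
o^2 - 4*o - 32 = (o - 8)*(o + 4)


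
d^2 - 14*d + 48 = (d - 8)*(d - 6)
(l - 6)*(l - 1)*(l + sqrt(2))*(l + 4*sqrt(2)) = l^4 - 7*l^3 + 5*sqrt(2)*l^3 - 35*sqrt(2)*l^2 + 14*l^2 - 56*l + 30*sqrt(2)*l + 48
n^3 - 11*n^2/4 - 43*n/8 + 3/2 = (n - 4)*(n - 1/4)*(n + 3/2)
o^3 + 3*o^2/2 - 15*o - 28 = (o - 4)*(o + 2)*(o + 7/2)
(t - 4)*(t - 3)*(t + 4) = t^3 - 3*t^2 - 16*t + 48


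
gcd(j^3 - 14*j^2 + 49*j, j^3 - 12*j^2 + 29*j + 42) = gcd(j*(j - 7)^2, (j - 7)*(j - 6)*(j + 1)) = j - 7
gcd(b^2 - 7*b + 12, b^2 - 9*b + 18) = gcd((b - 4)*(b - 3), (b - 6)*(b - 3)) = b - 3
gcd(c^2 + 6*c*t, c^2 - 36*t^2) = c + 6*t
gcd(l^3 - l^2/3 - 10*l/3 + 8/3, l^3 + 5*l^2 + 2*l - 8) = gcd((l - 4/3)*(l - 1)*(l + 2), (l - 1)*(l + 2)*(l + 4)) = l^2 + l - 2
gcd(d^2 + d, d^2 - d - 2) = d + 1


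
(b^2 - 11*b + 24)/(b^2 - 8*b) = (b - 3)/b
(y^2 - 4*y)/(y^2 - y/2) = 2*(y - 4)/(2*y - 1)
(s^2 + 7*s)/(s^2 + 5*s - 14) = s/(s - 2)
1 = 1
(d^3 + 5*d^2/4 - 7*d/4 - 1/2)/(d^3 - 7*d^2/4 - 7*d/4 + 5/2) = (4*d^2 + 9*d + 2)/(4*d^2 - 3*d - 10)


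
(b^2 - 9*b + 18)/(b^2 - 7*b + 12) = (b - 6)/(b - 4)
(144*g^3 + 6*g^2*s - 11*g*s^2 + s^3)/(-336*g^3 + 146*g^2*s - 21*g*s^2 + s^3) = (3*g + s)/(-7*g + s)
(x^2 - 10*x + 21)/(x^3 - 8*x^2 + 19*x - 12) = (x - 7)/(x^2 - 5*x + 4)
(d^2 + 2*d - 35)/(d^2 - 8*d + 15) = (d + 7)/(d - 3)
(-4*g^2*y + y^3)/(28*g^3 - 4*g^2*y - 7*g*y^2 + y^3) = y/(-7*g + y)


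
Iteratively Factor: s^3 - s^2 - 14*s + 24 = (s + 4)*(s^2 - 5*s + 6) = (s - 2)*(s + 4)*(s - 3)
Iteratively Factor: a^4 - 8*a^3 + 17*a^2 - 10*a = (a - 5)*(a^3 - 3*a^2 + 2*a) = a*(a - 5)*(a^2 - 3*a + 2) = a*(a - 5)*(a - 1)*(a - 2)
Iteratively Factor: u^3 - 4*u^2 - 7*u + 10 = (u + 2)*(u^2 - 6*u + 5) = (u - 5)*(u + 2)*(u - 1)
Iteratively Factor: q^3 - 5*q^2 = (q - 5)*(q^2) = q*(q - 5)*(q)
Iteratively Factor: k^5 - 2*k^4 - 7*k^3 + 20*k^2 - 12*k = (k)*(k^4 - 2*k^3 - 7*k^2 + 20*k - 12) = k*(k - 1)*(k^3 - k^2 - 8*k + 12) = k*(k - 2)*(k - 1)*(k^2 + k - 6) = k*(k - 2)*(k - 1)*(k + 3)*(k - 2)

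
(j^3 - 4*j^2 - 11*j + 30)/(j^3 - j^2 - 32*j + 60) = (j + 3)/(j + 6)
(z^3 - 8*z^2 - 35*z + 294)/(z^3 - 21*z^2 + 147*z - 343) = (z + 6)/(z - 7)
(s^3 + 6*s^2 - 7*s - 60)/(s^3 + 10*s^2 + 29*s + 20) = (s - 3)/(s + 1)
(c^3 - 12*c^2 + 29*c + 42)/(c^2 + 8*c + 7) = (c^2 - 13*c + 42)/(c + 7)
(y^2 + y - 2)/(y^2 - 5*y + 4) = (y + 2)/(y - 4)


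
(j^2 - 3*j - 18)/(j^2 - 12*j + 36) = (j + 3)/(j - 6)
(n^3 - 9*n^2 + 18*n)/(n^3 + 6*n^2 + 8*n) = (n^2 - 9*n + 18)/(n^2 + 6*n + 8)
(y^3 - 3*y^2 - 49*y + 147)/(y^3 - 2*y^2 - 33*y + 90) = (y^2 - 49)/(y^2 + y - 30)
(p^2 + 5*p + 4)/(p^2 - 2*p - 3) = (p + 4)/(p - 3)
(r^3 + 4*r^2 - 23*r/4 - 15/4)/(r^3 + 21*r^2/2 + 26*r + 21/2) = (2*r^2 + 7*r - 15)/(2*(r^2 + 10*r + 21))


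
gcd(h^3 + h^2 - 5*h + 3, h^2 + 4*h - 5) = h - 1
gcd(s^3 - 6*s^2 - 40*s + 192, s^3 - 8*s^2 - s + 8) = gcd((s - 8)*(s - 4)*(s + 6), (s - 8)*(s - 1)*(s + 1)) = s - 8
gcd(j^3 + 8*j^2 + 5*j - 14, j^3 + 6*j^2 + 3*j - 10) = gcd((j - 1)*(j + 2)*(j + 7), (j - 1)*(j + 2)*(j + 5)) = j^2 + j - 2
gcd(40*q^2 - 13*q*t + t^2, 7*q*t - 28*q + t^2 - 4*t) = 1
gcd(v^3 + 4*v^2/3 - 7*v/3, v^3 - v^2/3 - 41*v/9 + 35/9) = v^2 + 4*v/3 - 7/3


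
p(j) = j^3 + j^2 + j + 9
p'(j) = 3*j^2 + 2*j + 1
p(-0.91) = 8.16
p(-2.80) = -7.91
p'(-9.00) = 226.00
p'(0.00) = 1.00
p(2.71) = 38.96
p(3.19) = 54.83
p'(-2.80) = 18.92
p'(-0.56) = 0.82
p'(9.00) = 262.00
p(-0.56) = 8.58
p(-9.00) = -648.00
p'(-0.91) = 1.66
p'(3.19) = 37.91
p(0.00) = 9.00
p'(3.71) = 49.71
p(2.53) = 34.13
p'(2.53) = 25.26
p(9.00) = 828.00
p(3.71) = 77.54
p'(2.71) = 28.45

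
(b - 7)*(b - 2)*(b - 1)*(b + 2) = b^4 - 8*b^3 + 3*b^2 + 32*b - 28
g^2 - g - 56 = (g - 8)*(g + 7)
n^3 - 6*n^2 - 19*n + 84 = (n - 7)*(n - 3)*(n + 4)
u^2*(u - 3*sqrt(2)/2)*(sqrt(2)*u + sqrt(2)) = sqrt(2)*u^4 - 3*u^3 + sqrt(2)*u^3 - 3*u^2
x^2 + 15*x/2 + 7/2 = (x + 1/2)*(x + 7)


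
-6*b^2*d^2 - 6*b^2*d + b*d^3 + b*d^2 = d*(-6*b + d)*(b*d + b)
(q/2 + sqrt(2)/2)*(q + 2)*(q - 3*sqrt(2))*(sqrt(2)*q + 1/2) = sqrt(2)*q^4/2 - 7*q^3/4 + sqrt(2)*q^3 - 7*sqrt(2)*q^2/2 - 7*q^2/2 - 7*sqrt(2)*q - 3*q/2 - 3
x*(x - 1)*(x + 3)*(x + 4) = x^4 + 6*x^3 + 5*x^2 - 12*x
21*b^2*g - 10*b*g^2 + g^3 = g*(-7*b + g)*(-3*b + g)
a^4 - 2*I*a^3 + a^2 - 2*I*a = a*(a - 2*I)*(a - I)*(a + I)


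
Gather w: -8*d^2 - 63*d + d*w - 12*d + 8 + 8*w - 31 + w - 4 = -8*d^2 - 75*d + w*(d + 9) - 27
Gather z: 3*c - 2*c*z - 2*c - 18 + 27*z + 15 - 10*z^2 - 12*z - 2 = c - 10*z^2 + z*(15 - 2*c) - 5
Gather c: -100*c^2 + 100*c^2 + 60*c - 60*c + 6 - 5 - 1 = 0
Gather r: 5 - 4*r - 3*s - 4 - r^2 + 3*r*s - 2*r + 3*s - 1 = -r^2 + r*(3*s - 6)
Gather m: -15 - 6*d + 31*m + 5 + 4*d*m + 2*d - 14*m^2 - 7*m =-4*d - 14*m^2 + m*(4*d + 24) - 10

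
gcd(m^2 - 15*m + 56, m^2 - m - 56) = m - 8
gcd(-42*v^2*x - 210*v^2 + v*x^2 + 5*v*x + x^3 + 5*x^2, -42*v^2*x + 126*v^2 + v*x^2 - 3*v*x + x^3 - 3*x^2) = -42*v^2 + v*x + x^2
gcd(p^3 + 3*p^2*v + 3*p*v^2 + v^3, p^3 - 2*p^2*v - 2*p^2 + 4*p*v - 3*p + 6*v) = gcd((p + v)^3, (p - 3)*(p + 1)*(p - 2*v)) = 1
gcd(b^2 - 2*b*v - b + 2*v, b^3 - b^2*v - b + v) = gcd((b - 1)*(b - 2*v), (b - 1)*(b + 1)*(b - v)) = b - 1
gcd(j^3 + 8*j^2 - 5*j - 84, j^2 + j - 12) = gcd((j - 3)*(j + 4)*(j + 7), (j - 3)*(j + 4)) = j^2 + j - 12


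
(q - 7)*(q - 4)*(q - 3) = q^3 - 14*q^2 + 61*q - 84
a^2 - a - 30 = (a - 6)*(a + 5)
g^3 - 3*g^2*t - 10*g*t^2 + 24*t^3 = (g - 4*t)*(g - 2*t)*(g + 3*t)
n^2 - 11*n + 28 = (n - 7)*(n - 4)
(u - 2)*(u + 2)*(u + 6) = u^3 + 6*u^2 - 4*u - 24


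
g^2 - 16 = (g - 4)*(g + 4)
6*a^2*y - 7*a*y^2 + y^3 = y*(-6*a + y)*(-a + y)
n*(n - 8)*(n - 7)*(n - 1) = n^4 - 16*n^3 + 71*n^2 - 56*n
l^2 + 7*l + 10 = (l + 2)*(l + 5)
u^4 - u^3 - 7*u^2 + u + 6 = (u - 3)*(u - 1)*(u + 1)*(u + 2)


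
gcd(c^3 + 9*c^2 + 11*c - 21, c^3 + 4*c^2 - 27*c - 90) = c + 3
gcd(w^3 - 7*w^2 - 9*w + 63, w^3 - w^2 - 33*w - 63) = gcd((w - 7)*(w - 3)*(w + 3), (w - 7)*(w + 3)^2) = w^2 - 4*w - 21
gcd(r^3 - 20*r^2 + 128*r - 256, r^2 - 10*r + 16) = r - 8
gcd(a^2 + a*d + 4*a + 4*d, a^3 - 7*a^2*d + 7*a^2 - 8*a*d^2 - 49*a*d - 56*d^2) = a + d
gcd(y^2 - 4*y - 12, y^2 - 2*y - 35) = 1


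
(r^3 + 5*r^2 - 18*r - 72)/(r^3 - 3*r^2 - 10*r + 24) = (r + 6)/(r - 2)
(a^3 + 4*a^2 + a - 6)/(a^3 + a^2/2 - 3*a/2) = 2*(a^2 + 5*a + 6)/(a*(2*a + 3))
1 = 1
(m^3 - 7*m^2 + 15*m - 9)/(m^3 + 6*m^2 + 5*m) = (m^3 - 7*m^2 + 15*m - 9)/(m*(m^2 + 6*m + 5))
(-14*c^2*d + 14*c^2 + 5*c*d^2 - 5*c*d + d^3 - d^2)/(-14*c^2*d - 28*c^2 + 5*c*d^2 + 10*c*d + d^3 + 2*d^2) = (d - 1)/(d + 2)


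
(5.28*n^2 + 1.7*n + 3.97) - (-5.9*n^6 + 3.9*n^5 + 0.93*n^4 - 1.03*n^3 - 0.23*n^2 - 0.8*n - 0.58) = 5.9*n^6 - 3.9*n^5 - 0.93*n^4 + 1.03*n^3 + 5.51*n^2 + 2.5*n + 4.55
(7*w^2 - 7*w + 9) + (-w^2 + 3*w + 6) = 6*w^2 - 4*w + 15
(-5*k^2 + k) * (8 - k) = 5*k^3 - 41*k^2 + 8*k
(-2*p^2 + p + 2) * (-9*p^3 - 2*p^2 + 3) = 18*p^5 - 5*p^4 - 20*p^3 - 10*p^2 + 3*p + 6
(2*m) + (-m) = m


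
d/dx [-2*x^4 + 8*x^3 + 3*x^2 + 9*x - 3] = -8*x^3 + 24*x^2 + 6*x + 9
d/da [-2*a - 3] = -2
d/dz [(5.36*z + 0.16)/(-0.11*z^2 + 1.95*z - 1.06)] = (0.5896*z^2 + 0.0351999999999997*z - 5.9936)/(0.0121*z^4 - 0.429*z^3 + 4.0357*z^2 - 4.134*z + 1.1236)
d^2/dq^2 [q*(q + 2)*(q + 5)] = 6*q + 14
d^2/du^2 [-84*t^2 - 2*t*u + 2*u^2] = 4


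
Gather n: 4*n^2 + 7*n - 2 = 4*n^2 + 7*n - 2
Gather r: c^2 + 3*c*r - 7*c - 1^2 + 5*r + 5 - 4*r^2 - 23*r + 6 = c^2 - 7*c - 4*r^2 + r*(3*c - 18) + 10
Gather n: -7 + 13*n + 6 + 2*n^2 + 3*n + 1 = 2*n^2 + 16*n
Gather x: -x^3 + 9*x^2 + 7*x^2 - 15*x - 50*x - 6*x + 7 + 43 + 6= -x^3 + 16*x^2 - 71*x + 56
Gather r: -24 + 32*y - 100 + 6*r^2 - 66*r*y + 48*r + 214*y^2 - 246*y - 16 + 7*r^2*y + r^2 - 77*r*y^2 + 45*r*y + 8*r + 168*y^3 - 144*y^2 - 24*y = r^2*(7*y + 7) + r*(-77*y^2 - 21*y + 56) + 168*y^3 + 70*y^2 - 238*y - 140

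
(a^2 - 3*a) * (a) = a^3 - 3*a^2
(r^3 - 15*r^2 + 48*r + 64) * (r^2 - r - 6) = r^5 - 16*r^4 + 57*r^3 + 106*r^2 - 352*r - 384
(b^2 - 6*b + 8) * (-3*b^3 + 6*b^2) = -3*b^5 + 24*b^4 - 60*b^3 + 48*b^2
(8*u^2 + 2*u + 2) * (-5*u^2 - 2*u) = -40*u^4 - 26*u^3 - 14*u^2 - 4*u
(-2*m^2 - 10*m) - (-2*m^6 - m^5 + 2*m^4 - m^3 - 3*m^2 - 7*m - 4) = 2*m^6 + m^5 - 2*m^4 + m^3 + m^2 - 3*m + 4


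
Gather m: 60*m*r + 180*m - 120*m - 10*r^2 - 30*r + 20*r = m*(60*r + 60) - 10*r^2 - 10*r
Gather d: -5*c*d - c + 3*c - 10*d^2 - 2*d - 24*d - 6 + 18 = 2*c - 10*d^2 + d*(-5*c - 26) + 12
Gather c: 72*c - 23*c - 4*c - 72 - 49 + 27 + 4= 45*c - 90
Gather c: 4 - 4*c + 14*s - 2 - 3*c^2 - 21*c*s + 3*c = -3*c^2 + c*(-21*s - 1) + 14*s + 2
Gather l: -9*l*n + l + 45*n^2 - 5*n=l*(1 - 9*n) + 45*n^2 - 5*n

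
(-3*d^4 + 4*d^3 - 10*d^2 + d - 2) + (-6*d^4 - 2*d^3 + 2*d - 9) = -9*d^4 + 2*d^3 - 10*d^2 + 3*d - 11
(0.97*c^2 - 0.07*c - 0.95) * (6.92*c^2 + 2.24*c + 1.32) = 6.7124*c^4 + 1.6884*c^3 - 5.4504*c^2 - 2.2204*c - 1.254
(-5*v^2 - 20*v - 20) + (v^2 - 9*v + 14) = -4*v^2 - 29*v - 6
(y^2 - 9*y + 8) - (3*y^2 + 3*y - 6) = -2*y^2 - 12*y + 14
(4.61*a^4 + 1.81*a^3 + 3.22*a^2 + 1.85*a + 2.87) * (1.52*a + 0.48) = 7.0072*a^5 + 4.964*a^4 + 5.7632*a^3 + 4.3576*a^2 + 5.2504*a + 1.3776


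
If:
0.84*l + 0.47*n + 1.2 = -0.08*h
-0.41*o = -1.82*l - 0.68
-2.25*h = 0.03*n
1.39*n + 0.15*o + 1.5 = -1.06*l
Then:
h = -0.02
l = -2.37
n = 1.68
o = -8.85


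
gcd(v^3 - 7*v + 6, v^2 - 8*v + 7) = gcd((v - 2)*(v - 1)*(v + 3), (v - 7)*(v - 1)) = v - 1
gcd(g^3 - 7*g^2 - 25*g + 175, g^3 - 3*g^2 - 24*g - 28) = g - 7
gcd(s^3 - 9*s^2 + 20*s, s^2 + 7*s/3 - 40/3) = 1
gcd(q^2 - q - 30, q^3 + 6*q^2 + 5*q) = q + 5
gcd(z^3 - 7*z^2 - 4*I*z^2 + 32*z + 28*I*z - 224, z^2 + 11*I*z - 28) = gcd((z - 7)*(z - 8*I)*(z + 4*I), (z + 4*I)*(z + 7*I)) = z + 4*I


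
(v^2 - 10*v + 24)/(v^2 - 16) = (v - 6)/(v + 4)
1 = 1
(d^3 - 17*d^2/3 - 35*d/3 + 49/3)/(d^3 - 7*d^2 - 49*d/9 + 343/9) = 3*(d - 1)/(3*d - 7)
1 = 1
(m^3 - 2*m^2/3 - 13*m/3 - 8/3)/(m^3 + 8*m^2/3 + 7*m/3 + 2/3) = (3*m - 8)/(3*m + 2)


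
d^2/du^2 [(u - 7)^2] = 2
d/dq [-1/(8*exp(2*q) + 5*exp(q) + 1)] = (16*exp(q) + 5)*exp(q)/(8*exp(2*q) + 5*exp(q) + 1)^2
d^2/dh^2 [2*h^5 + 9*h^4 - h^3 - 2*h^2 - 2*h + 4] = 40*h^3 + 108*h^2 - 6*h - 4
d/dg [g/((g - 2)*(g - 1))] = (2 - g^2)/(g^4 - 6*g^3 + 13*g^2 - 12*g + 4)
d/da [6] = 0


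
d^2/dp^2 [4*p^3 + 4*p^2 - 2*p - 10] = 24*p + 8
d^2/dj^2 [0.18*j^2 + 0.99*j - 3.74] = 0.360000000000000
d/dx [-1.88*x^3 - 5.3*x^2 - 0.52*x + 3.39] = -5.64*x^2 - 10.6*x - 0.52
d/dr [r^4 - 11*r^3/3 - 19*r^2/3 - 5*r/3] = 4*r^3 - 11*r^2 - 38*r/3 - 5/3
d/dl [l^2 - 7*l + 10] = 2*l - 7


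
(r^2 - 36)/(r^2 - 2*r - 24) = (r + 6)/(r + 4)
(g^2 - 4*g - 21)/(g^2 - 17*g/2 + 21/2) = 2*(g + 3)/(2*g - 3)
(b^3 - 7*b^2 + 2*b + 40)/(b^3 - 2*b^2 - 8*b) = (b - 5)/b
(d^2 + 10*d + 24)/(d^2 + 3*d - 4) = (d + 6)/(d - 1)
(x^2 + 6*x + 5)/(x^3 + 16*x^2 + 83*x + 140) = (x + 1)/(x^2 + 11*x + 28)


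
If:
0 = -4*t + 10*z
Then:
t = 5*z/2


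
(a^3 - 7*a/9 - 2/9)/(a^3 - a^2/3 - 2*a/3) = (a + 1/3)/a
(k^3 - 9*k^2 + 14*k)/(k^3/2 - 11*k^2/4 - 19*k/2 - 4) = 4*k*(-k^2 + 9*k - 14)/(-2*k^3 + 11*k^2 + 38*k + 16)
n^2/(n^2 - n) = n/(n - 1)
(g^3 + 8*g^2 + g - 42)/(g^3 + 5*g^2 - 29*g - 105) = (g - 2)/(g - 5)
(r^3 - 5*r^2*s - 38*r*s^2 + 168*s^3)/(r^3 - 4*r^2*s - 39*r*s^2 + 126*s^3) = (r - 4*s)/(r - 3*s)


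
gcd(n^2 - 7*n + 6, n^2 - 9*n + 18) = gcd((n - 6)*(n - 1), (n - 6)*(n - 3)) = n - 6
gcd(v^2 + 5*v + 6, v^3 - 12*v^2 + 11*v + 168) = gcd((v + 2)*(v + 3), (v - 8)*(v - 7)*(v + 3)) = v + 3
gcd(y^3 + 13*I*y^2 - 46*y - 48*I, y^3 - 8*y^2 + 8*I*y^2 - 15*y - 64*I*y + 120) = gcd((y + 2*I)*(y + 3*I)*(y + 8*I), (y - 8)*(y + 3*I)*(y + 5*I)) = y + 3*I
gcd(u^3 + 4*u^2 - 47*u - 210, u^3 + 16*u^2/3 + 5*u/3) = u + 5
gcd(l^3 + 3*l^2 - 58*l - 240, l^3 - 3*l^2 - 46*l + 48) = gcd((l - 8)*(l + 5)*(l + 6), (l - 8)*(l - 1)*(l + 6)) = l^2 - 2*l - 48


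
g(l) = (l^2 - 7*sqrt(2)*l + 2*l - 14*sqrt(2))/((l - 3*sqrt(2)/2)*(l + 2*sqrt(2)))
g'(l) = (2*l - 7*sqrt(2) + 2)/((l - 3*sqrt(2)/2)*(l + 2*sqrt(2))) - (l^2 - 7*sqrt(2)*l + 2*l - 14*sqrt(2))/((l - 3*sqrt(2)/2)*(l + 2*sqrt(2))^2) - (l^2 - 7*sqrt(2)*l + 2*l - 14*sqrt(2))/((l - 3*sqrt(2)/2)^2*(l + 2*sqrt(2))) = (-4*l^2 + 15*sqrt(2)*l^2 - 24*l + 56*sqrt(2)*l + 4 + 84*sqrt(2))/(2*l^4 + 2*sqrt(2)*l^3 - 23*l^2 - 12*sqrt(2)*l + 72)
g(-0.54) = 2.50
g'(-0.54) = 1.32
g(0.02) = 3.33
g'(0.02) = 1.73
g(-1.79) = 0.60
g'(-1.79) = 2.40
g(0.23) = 3.73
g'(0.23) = 2.04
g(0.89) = 5.69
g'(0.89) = 4.43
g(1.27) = 8.09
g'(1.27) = 9.06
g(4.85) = -1.65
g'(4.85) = 0.91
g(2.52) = -15.64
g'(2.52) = 40.82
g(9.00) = -0.12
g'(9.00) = 0.15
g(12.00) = 0.20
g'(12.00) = 0.08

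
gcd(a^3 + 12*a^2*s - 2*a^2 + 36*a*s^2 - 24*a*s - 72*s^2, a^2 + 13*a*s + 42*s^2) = a + 6*s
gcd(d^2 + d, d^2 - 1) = d + 1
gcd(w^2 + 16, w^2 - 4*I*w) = w - 4*I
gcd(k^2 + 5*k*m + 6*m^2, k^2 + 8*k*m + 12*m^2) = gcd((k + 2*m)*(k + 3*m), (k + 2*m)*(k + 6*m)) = k + 2*m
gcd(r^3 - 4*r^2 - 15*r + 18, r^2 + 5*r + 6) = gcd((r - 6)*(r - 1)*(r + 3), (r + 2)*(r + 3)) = r + 3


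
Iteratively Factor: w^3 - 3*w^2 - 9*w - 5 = (w - 5)*(w^2 + 2*w + 1) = (w - 5)*(w + 1)*(w + 1)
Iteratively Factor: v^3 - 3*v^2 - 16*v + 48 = (v - 3)*(v^2 - 16) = (v - 3)*(v + 4)*(v - 4)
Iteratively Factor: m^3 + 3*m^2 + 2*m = (m + 2)*(m^2 + m) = m*(m + 2)*(m + 1)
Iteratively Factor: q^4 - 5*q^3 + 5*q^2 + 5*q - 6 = (q + 1)*(q^3 - 6*q^2 + 11*q - 6) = (q - 1)*(q + 1)*(q^2 - 5*q + 6) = (q - 3)*(q - 1)*(q + 1)*(q - 2)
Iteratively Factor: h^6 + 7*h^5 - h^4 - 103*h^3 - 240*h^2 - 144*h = (h - 4)*(h^5 + 11*h^4 + 43*h^3 + 69*h^2 + 36*h) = (h - 4)*(h + 3)*(h^4 + 8*h^3 + 19*h^2 + 12*h) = (h - 4)*(h + 1)*(h + 3)*(h^3 + 7*h^2 + 12*h) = (h - 4)*(h + 1)*(h + 3)^2*(h^2 + 4*h) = (h - 4)*(h + 1)*(h + 3)^2*(h + 4)*(h)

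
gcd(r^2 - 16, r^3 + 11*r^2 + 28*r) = r + 4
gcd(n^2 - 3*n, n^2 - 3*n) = n^2 - 3*n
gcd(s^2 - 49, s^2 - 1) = 1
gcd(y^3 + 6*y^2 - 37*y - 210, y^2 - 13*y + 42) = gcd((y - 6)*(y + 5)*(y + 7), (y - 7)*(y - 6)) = y - 6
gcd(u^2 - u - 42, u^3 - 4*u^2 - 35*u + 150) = u + 6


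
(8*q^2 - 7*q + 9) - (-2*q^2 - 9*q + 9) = 10*q^2 + 2*q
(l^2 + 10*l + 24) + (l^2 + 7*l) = 2*l^2 + 17*l + 24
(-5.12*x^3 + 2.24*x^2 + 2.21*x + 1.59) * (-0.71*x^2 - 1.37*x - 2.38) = 3.6352*x^5 + 5.424*x^4 + 7.5477*x^3 - 9.4878*x^2 - 7.4381*x - 3.7842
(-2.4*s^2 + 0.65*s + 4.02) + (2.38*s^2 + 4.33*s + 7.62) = -0.02*s^2 + 4.98*s + 11.64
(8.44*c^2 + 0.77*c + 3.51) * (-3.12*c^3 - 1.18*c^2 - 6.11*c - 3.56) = -26.3328*c^5 - 12.3616*c^4 - 63.4282*c^3 - 38.8929*c^2 - 24.1873*c - 12.4956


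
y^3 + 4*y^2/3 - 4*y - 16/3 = (y - 2)*(y + 4/3)*(y + 2)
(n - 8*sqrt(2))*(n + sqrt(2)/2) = n^2 - 15*sqrt(2)*n/2 - 8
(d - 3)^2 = d^2 - 6*d + 9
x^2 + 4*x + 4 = (x + 2)^2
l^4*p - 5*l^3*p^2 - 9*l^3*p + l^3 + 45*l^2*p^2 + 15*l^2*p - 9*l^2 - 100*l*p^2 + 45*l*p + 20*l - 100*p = (l - 5)*(l - 4)*(l - 5*p)*(l*p + 1)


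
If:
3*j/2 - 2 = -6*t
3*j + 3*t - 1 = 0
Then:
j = 0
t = 1/3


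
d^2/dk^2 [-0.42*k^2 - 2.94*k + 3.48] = -0.840000000000000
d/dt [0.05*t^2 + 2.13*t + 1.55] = 0.1*t + 2.13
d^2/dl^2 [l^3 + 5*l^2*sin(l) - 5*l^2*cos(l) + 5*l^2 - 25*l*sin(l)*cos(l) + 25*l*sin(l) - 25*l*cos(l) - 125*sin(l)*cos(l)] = 5*sqrt(2)*l^2*cos(l + pi/4) - 5*l*sin(l) + 50*l*sin(2*l) + 45*l*cos(l) + 6*l + 60*sin(l) + 250*sin(2*l) + 40*cos(l) - 50*cos(2*l) + 10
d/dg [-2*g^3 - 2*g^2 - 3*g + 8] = -6*g^2 - 4*g - 3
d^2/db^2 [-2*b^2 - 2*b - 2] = -4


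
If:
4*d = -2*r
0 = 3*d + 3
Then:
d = -1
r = 2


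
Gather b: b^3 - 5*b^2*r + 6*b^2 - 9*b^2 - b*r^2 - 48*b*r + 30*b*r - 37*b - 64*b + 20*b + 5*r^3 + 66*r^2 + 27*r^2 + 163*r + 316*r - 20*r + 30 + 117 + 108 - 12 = b^3 + b^2*(-5*r - 3) + b*(-r^2 - 18*r - 81) + 5*r^3 + 93*r^2 + 459*r + 243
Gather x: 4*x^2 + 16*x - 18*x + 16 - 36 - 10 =4*x^2 - 2*x - 30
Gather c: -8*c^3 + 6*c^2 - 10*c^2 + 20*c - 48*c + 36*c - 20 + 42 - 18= -8*c^3 - 4*c^2 + 8*c + 4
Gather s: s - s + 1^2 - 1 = 0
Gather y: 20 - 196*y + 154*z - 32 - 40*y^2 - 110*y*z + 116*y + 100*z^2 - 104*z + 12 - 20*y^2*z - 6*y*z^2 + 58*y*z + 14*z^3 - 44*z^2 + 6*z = y^2*(-20*z - 40) + y*(-6*z^2 - 52*z - 80) + 14*z^3 + 56*z^2 + 56*z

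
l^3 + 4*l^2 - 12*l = l*(l - 2)*(l + 6)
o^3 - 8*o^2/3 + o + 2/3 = (o - 2)*(o - 1)*(o + 1/3)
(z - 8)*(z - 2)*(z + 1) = z^3 - 9*z^2 + 6*z + 16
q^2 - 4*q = q*(q - 4)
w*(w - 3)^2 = w^3 - 6*w^2 + 9*w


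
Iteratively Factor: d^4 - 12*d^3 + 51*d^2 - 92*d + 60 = (d - 2)*(d^3 - 10*d^2 + 31*d - 30) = (d - 5)*(d - 2)*(d^2 - 5*d + 6) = (d - 5)*(d - 3)*(d - 2)*(d - 2)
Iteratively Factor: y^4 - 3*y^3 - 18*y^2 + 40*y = (y - 5)*(y^3 + 2*y^2 - 8*y) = (y - 5)*(y + 4)*(y^2 - 2*y) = (y - 5)*(y - 2)*(y + 4)*(y)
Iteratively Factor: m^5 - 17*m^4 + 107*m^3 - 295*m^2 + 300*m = (m - 5)*(m^4 - 12*m^3 + 47*m^2 - 60*m) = (m - 5)*(m - 3)*(m^3 - 9*m^2 + 20*m) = m*(m - 5)*(m - 3)*(m^2 - 9*m + 20) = m*(m - 5)^2*(m - 3)*(m - 4)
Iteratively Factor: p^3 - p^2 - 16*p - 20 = (p + 2)*(p^2 - 3*p - 10) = (p - 5)*(p + 2)*(p + 2)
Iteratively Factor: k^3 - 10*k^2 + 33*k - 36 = (k - 3)*(k^2 - 7*k + 12) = (k - 3)^2*(k - 4)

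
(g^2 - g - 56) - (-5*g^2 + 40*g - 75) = 6*g^2 - 41*g + 19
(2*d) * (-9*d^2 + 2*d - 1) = -18*d^3 + 4*d^2 - 2*d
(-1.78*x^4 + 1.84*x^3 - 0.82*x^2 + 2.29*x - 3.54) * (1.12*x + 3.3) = -1.9936*x^5 - 3.8132*x^4 + 5.1536*x^3 - 0.141199999999999*x^2 + 3.5922*x - 11.682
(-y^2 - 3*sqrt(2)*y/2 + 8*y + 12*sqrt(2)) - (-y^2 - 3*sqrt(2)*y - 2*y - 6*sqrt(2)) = 3*sqrt(2)*y/2 + 10*y + 18*sqrt(2)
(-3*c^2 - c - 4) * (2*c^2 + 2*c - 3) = -6*c^4 - 8*c^3 - c^2 - 5*c + 12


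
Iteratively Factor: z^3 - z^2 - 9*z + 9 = (z - 1)*(z^2 - 9) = (z - 1)*(z + 3)*(z - 3)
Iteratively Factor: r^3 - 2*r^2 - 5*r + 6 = (r + 2)*(r^2 - 4*r + 3) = (r - 3)*(r + 2)*(r - 1)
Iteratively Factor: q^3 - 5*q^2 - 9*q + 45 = (q - 3)*(q^2 - 2*q - 15) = (q - 3)*(q + 3)*(q - 5)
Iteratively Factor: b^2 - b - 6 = (b + 2)*(b - 3)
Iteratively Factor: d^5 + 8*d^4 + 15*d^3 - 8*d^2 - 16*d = (d)*(d^4 + 8*d^3 + 15*d^2 - 8*d - 16) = d*(d - 1)*(d^3 + 9*d^2 + 24*d + 16) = d*(d - 1)*(d + 4)*(d^2 + 5*d + 4) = d*(d - 1)*(d + 1)*(d + 4)*(d + 4)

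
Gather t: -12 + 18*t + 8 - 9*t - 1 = 9*t - 5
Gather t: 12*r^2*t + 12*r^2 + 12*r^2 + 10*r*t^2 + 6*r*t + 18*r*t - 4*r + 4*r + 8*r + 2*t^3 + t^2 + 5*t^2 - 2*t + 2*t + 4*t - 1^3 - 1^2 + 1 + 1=24*r^2 + 8*r + 2*t^3 + t^2*(10*r + 6) + t*(12*r^2 + 24*r + 4)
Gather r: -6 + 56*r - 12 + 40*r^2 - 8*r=40*r^2 + 48*r - 18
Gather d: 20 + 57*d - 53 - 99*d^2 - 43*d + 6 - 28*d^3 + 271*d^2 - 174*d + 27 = -28*d^3 + 172*d^2 - 160*d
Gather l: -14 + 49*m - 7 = 49*m - 21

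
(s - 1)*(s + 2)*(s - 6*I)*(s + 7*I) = s^4 + s^3 + I*s^3 + 40*s^2 + I*s^2 + 42*s - 2*I*s - 84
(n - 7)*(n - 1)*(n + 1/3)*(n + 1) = n^4 - 20*n^3/3 - 10*n^2/3 + 20*n/3 + 7/3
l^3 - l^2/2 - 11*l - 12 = (l - 4)*(l + 3/2)*(l + 2)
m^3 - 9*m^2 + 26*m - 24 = (m - 4)*(m - 3)*(m - 2)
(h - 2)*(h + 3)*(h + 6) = h^3 + 7*h^2 - 36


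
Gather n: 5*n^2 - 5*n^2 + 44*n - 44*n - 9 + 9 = 0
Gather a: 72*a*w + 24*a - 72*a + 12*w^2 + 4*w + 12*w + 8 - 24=a*(72*w - 48) + 12*w^2 + 16*w - 16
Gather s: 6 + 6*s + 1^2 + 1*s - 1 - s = 6*s + 6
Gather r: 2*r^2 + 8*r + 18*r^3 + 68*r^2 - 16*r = 18*r^3 + 70*r^2 - 8*r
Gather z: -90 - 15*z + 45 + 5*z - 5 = -10*z - 50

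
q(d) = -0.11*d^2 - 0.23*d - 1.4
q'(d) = -0.22*d - 0.23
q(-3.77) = -2.10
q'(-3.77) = 0.60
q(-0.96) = -1.28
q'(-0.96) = -0.02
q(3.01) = -3.09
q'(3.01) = -0.89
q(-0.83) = -1.28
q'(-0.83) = -0.05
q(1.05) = -1.76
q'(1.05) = -0.46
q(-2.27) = -1.44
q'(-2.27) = 0.27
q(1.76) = -2.15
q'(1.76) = -0.62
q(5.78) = -6.40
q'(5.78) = -1.50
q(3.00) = -3.08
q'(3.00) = -0.89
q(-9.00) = -8.24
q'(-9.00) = 1.75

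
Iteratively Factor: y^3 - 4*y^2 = (y - 4)*(y^2) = y*(y - 4)*(y)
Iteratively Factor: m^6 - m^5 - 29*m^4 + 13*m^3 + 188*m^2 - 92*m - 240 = (m + 1)*(m^5 - 2*m^4 - 27*m^3 + 40*m^2 + 148*m - 240) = (m - 2)*(m + 1)*(m^4 - 27*m^2 - 14*m + 120) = (m - 2)*(m + 1)*(m + 3)*(m^3 - 3*m^2 - 18*m + 40) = (m - 2)*(m + 1)*(m + 3)*(m + 4)*(m^2 - 7*m + 10) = (m - 2)^2*(m + 1)*(m + 3)*(m + 4)*(m - 5)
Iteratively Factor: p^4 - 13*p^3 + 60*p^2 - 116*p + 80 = (p - 5)*(p^3 - 8*p^2 + 20*p - 16) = (p - 5)*(p - 4)*(p^2 - 4*p + 4) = (p - 5)*(p - 4)*(p - 2)*(p - 2)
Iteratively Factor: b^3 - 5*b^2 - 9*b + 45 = (b - 5)*(b^2 - 9) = (b - 5)*(b - 3)*(b + 3)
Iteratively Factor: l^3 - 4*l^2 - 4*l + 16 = (l - 2)*(l^2 - 2*l - 8) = (l - 4)*(l - 2)*(l + 2)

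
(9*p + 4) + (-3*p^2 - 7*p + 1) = -3*p^2 + 2*p + 5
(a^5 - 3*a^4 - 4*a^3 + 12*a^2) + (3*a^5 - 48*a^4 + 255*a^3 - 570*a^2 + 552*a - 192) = 4*a^5 - 51*a^4 + 251*a^3 - 558*a^2 + 552*a - 192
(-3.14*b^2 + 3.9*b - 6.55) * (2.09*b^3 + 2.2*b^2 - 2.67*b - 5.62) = -6.5626*b^5 + 1.243*b^4 + 3.2743*b^3 - 7.1762*b^2 - 4.4295*b + 36.811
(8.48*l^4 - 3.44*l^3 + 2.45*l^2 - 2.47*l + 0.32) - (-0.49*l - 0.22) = 8.48*l^4 - 3.44*l^3 + 2.45*l^2 - 1.98*l + 0.54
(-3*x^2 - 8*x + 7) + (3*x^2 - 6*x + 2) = 9 - 14*x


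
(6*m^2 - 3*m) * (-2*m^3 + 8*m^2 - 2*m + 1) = -12*m^5 + 54*m^4 - 36*m^3 + 12*m^2 - 3*m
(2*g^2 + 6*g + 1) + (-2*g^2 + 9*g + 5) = 15*g + 6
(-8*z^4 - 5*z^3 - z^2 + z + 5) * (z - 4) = -8*z^5 + 27*z^4 + 19*z^3 + 5*z^2 + z - 20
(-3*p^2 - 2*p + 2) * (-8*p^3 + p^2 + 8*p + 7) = 24*p^5 + 13*p^4 - 42*p^3 - 35*p^2 + 2*p + 14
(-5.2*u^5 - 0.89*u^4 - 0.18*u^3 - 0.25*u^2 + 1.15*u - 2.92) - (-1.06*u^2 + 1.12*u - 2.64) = -5.2*u^5 - 0.89*u^4 - 0.18*u^3 + 0.81*u^2 + 0.0299999999999998*u - 0.28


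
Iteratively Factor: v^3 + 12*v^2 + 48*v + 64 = (v + 4)*(v^2 + 8*v + 16) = (v + 4)^2*(v + 4)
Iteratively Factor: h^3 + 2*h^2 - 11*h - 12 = (h - 3)*(h^2 + 5*h + 4) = (h - 3)*(h + 1)*(h + 4)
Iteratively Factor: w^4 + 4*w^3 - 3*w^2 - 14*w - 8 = (w + 4)*(w^3 - 3*w - 2) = (w + 1)*(w + 4)*(w^2 - w - 2) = (w - 2)*(w + 1)*(w + 4)*(w + 1)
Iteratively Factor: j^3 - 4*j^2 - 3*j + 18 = (j - 3)*(j^2 - j - 6) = (j - 3)*(j + 2)*(j - 3)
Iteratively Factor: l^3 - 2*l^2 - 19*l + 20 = (l + 4)*(l^2 - 6*l + 5) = (l - 5)*(l + 4)*(l - 1)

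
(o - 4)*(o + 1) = o^2 - 3*o - 4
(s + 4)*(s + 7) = s^2 + 11*s + 28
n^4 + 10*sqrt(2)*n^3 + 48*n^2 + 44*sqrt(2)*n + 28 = (n + sqrt(2))^3*(n + 7*sqrt(2))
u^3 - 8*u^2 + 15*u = u*(u - 5)*(u - 3)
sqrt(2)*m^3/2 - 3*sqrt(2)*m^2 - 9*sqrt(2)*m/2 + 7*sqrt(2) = (m - 7)*(m - 1)*(sqrt(2)*m/2 + sqrt(2))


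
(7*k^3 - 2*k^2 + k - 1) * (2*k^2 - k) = 14*k^5 - 11*k^4 + 4*k^3 - 3*k^2 + k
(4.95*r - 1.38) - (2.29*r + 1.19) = 2.66*r - 2.57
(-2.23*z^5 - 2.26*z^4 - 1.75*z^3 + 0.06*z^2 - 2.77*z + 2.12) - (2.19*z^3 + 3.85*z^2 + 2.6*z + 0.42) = -2.23*z^5 - 2.26*z^4 - 3.94*z^3 - 3.79*z^2 - 5.37*z + 1.7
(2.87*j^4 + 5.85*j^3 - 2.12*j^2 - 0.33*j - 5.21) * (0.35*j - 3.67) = 1.0045*j^5 - 8.4854*j^4 - 22.2115*j^3 + 7.6649*j^2 - 0.6124*j + 19.1207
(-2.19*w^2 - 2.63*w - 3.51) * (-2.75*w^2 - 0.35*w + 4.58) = 6.0225*w^4 + 7.999*w^3 + 0.542799999999999*w^2 - 10.8169*w - 16.0758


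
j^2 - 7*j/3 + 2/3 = (j - 2)*(j - 1/3)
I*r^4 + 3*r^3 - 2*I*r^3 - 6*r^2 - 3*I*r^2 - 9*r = r*(r - 3)*(r - 3*I)*(I*r + I)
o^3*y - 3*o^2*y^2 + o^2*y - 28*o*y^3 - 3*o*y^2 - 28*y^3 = (o - 7*y)*(o + 4*y)*(o*y + y)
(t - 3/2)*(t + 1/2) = t^2 - t - 3/4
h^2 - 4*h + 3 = (h - 3)*(h - 1)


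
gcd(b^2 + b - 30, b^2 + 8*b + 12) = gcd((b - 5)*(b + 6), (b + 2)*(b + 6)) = b + 6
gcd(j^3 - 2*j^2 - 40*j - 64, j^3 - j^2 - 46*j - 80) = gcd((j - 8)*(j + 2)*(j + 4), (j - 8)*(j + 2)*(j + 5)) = j^2 - 6*j - 16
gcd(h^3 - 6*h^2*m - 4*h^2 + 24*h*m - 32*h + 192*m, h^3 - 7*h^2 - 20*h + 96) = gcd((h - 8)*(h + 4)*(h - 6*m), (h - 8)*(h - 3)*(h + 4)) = h^2 - 4*h - 32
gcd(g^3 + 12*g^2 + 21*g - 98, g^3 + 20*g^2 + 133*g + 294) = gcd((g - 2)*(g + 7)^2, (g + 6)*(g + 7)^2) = g^2 + 14*g + 49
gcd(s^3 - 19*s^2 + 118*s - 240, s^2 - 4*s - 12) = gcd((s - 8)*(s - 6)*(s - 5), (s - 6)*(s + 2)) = s - 6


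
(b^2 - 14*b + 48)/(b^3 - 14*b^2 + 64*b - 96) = (b - 8)/(b^2 - 8*b + 16)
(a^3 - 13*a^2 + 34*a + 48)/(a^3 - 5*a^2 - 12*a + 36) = (a^2 - 7*a - 8)/(a^2 + a - 6)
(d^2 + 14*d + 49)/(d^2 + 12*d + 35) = (d + 7)/(d + 5)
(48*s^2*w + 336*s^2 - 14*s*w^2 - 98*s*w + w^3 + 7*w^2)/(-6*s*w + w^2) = -8*s - 56*s/w + w + 7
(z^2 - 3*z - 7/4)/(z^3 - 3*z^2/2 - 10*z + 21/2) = (z + 1/2)/(z^2 + 2*z - 3)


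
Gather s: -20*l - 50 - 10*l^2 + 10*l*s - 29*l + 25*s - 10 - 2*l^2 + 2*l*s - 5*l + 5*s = -12*l^2 - 54*l + s*(12*l + 30) - 60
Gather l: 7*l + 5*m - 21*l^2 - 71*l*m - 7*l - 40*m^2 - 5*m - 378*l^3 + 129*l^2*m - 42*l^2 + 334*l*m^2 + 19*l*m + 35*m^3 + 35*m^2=-378*l^3 + l^2*(129*m - 63) + l*(334*m^2 - 52*m) + 35*m^3 - 5*m^2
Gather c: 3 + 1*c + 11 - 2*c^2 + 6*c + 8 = -2*c^2 + 7*c + 22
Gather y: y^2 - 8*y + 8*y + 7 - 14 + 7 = y^2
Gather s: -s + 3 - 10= -s - 7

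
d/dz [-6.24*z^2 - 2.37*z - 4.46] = -12.48*z - 2.37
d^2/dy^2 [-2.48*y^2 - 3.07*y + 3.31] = -4.96000000000000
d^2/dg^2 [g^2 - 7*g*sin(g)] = 7*g*sin(g) - 14*cos(g) + 2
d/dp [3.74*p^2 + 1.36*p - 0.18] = 7.48*p + 1.36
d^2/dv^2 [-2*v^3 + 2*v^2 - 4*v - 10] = 4 - 12*v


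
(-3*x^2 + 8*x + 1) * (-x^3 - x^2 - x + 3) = 3*x^5 - 5*x^4 - 6*x^3 - 18*x^2 + 23*x + 3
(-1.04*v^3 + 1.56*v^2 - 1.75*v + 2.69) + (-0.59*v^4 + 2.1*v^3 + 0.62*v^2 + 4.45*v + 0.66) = -0.59*v^4 + 1.06*v^3 + 2.18*v^2 + 2.7*v + 3.35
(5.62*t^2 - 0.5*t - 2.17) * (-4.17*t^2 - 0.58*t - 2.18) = -23.4354*t^4 - 1.1746*t^3 - 2.9127*t^2 + 2.3486*t + 4.7306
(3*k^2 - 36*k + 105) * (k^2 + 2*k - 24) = 3*k^4 - 30*k^3 - 39*k^2 + 1074*k - 2520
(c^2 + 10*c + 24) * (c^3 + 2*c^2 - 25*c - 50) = c^5 + 12*c^4 + 19*c^3 - 252*c^2 - 1100*c - 1200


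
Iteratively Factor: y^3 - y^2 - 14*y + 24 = (y - 2)*(y^2 + y - 12) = (y - 3)*(y - 2)*(y + 4)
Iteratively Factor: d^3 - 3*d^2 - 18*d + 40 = (d - 2)*(d^2 - d - 20) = (d - 2)*(d + 4)*(d - 5)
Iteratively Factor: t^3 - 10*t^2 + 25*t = (t - 5)*(t^2 - 5*t) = t*(t - 5)*(t - 5)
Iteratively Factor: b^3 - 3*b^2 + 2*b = (b - 2)*(b^2 - b) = b*(b - 2)*(b - 1)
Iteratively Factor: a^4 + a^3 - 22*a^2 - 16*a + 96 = (a - 4)*(a^3 + 5*a^2 - 2*a - 24) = (a - 4)*(a + 4)*(a^2 + a - 6) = (a - 4)*(a - 2)*(a + 4)*(a + 3)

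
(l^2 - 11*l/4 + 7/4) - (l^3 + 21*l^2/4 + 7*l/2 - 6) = -l^3 - 17*l^2/4 - 25*l/4 + 31/4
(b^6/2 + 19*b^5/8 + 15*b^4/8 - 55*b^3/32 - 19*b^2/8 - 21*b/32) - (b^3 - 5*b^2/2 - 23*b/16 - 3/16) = b^6/2 + 19*b^5/8 + 15*b^4/8 - 87*b^3/32 + b^2/8 + 25*b/32 + 3/16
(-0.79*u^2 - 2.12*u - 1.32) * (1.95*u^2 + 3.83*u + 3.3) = -1.5405*u^4 - 7.1597*u^3 - 13.3006*u^2 - 12.0516*u - 4.356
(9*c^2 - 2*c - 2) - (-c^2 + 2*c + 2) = 10*c^2 - 4*c - 4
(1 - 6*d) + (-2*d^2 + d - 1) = -2*d^2 - 5*d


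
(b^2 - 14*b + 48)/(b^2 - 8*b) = (b - 6)/b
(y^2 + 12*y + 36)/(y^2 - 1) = (y^2 + 12*y + 36)/(y^2 - 1)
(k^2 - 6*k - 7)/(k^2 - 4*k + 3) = (k^2 - 6*k - 7)/(k^2 - 4*k + 3)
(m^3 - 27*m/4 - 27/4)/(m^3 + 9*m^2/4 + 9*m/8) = 2*(2*m^2 - 3*m - 9)/(m*(4*m + 3))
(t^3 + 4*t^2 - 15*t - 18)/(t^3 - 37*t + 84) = (t^2 + 7*t + 6)/(t^2 + 3*t - 28)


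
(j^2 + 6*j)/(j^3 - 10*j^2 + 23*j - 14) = j*(j + 6)/(j^3 - 10*j^2 + 23*j - 14)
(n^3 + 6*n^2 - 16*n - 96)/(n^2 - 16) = n + 6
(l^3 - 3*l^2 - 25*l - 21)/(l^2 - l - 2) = (l^2 - 4*l - 21)/(l - 2)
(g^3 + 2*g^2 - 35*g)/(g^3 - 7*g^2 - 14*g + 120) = g*(g + 7)/(g^2 - 2*g - 24)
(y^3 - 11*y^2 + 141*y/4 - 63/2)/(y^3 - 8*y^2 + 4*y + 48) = (y^2 - 5*y + 21/4)/(y^2 - 2*y - 8)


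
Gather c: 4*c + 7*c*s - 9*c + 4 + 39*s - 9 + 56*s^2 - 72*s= c*(7*s - 5) + 56*s^2 - 33*s - 5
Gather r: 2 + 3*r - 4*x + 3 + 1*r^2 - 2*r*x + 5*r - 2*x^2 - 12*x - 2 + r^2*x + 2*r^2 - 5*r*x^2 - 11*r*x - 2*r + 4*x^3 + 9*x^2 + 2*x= r^2*(x + 3) + r*(-5*x^2 - 13*x + 6) + 4*x^3 + 7*x^2 - 14*x + 3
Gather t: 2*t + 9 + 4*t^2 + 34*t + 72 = 4*t^2 + 36*t + 81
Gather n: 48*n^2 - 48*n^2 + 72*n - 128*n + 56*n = 0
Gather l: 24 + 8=32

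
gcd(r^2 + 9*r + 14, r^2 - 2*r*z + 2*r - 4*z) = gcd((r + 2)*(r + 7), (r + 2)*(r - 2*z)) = r + 2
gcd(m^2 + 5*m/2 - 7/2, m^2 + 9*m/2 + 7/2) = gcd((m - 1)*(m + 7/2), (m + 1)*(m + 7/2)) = m + 7/2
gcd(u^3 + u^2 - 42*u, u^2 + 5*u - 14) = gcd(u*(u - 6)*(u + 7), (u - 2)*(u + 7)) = u + 7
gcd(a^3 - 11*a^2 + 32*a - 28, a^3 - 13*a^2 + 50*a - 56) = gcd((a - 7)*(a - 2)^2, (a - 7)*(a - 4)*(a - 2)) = a^2 - 9*a + 14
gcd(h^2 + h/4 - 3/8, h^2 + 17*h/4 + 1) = 1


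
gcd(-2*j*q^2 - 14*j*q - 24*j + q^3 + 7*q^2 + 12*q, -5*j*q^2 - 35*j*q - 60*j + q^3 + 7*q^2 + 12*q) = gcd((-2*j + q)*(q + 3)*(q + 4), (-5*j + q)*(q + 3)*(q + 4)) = q^2 + 7*q + 12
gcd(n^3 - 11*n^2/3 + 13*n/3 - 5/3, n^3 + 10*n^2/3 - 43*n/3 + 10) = n^2 - 8*n/3 + 5/3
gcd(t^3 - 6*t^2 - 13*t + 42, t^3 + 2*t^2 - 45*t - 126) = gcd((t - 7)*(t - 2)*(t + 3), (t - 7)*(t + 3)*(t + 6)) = t^2 - 4*t - 21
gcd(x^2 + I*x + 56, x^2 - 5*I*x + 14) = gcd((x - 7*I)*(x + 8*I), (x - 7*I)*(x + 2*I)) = x - 7*I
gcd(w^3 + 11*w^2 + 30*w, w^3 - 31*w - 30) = w + 5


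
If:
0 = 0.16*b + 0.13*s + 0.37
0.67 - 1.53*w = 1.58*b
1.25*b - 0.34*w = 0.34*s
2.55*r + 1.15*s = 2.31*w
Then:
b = -0.41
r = 1.83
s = -2.35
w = 0.86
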